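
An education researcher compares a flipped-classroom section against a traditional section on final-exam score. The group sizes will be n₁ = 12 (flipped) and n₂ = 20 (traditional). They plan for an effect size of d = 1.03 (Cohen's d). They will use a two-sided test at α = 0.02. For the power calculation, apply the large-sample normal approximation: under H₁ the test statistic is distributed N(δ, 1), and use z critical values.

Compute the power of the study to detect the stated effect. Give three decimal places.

Noncentrality parameter: δ = d / √(1/n₁ + 1/n₂) = 1.03 / √(1/12 + 1/20) = 2.8208
Critical value for a two-sided test at α = 0.02: z_{α/2} = 2.326.
Power = Φ(δ − 2.326) + Φ(−δ − 2.326) = Φ(0.494) + Φ(-5.147) = 0.6895 + 0.0000 = 0.6895.

Power ≈ 0.689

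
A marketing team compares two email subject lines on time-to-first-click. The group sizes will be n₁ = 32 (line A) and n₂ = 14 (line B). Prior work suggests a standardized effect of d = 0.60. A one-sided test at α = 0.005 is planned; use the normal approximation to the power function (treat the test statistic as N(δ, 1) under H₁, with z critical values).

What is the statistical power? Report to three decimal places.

Power ≈ 0.241

Noncentrality parameter: δ = d / √(1/n₁ + 1/n₂) = 0.60 / √(1/32 + 1/14) = 1.8725
Critical value for a one-sided test at α = 0.005: z_α = 2.576.
Power = P(Z > 2.576 − δ) = Φ(-0.703) = 0.2409.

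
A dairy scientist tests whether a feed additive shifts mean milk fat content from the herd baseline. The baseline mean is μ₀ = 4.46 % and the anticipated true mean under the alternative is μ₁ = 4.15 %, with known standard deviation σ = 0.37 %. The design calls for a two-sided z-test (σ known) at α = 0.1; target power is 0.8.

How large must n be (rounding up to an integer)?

Standardized effect: d = |μ₁ − μ₀| / σ = |4.15 − 4.46| / 0.37 = 0.8378
Set Φ(δ − 1.645) = 0.8; then δ − 1.645 = Φ⁻¹(0.8) = 0.842, giving δ = 2.486.
(For δ > 0 the lower-tail rejection region contributes negligibly to power, so the one-term inversion is standard.)
δ = d·√n ⇒ n = (δ/d)² = (2.486 / 0.8378)² = 8.81.
Round up to the next whole unit.

n = 9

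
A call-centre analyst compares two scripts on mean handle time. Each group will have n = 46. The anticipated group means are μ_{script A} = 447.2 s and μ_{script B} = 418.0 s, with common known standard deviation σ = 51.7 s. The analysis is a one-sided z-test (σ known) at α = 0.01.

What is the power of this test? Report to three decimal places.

Standardized effect: d = |μ_{script A} − μ_{script B}| / σ = |447.2 − 418.0| / 51.7 = 0.5648
Noncentrality parameter: δ = d·√(n/2) = 0.5648 × √(46/2) = 2.7087
Critical value for a one-sided test at α = 0.01: z_α = 2.326.
Power = Φ(δ − 2.326) = Φ(0.382) = 0.6489.

Power ≈ 0.649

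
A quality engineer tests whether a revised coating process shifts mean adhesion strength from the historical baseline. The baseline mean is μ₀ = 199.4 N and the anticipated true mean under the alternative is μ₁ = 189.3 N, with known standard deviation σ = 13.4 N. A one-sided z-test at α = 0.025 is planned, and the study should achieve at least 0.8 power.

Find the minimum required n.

Standardized effect: d = |μ₁ − μ₀| / σ = |189.3 − 199.4| / 13.4 = 0.7537
For power 0.8 need Φ(δ − z_{0.025}) = 0.8, so δ = z_{0.025} + z_{0.20} = 1.960 + 0.842 = 2.802.
δ = d·√n ⇒ n = (δ/d)² = (2.802 / 0.7537)² = 13.82.
Rounding up, n = 14.

n = 14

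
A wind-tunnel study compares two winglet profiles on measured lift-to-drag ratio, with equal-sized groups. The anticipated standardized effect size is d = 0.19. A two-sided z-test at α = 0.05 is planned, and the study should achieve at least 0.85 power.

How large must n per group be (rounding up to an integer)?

n = 498 per group

For power 0.85 need Φ(δ − z_{0.025}) = 0.85, so δ = z_{0.025} + z_{0.15} = 1.960 + 1.036 = 2.996.
(The Φ(−δ − z_{α/2}) term is vanishingly small for δ > 0 and is dropped in the standard sample-size formula.)
δ = d·√(n/2) ⇒ n = 2(δ/d)² = 2 × (2.996 / 0.19)² = 497.42.
Rounding up, n = 498 per group.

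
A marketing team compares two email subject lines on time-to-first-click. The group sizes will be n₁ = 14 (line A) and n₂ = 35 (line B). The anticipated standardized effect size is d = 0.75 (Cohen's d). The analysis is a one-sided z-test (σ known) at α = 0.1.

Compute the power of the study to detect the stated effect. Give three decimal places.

Power ≈ 0.862

Noncentrality parameter: δ = d / √(1/n₁ + 1/n₂) = 0.75 / √(1/14 + 1/35) = 2.3717
One-sided α = 0.1 → critical value z_{0.1} = 1.282.
Power = Φ(δ − 1.282) = Φ(1.090) = 0.8622.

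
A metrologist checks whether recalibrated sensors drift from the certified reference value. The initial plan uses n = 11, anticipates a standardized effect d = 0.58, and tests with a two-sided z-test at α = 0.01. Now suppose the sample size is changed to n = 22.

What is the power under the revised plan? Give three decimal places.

With n = 22: δ = d·√n = 0.58 × √22 = 2.7204. Critical value z_{0.005} = 2.576.
Revised power = Φ(δ − 2.576) + Φ(−δ − 2.576) = Φ(0.145) + Φ(-5.296) = 0.5575 + 0.0000 = 0.5575.

Power ≈ 0.557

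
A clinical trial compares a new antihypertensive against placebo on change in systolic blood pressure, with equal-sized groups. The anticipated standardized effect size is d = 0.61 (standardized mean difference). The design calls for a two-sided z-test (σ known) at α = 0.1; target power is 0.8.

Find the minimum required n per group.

n = 34 per group

For power 0.8 need Φ(δ − z_{0.05}) = 0.8, so δ = z_{0.05} + z_{0.20} = 1.645 + 0.842 = 2.486.
(For δ > 0 the lower-tail rejection region contributes negligibly to power, so the one-term inversion is standard.)
δ = d·√(n/2) ⇒ n = 2(δ/d)² = 2 × (2.486 / 0.61)² = 33.23.
Round up to the next whole unit.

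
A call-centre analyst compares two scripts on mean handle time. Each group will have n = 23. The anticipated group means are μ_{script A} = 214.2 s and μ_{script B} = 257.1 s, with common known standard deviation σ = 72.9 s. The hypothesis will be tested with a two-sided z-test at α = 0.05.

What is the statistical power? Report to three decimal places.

Standardized effect: d = |μ_{script A} − μ_{script B}| / σ = |214.2 − 257.1| / 72.9 = 0.5885
Noncentrality parameter: λ = d·√(n/2) = 0.5885 × √(23/2) = 1.9956
Two-sided α = 0.05 → critical value z_{0.025} = 1.960.
Power = Φ(λ − 1.960) + Φ(−λ − 1.960) = Φ(0.036) + Φ(-3.956) = 0.5142 + 0.0000 = 0.5143.

Power ≈ 0.514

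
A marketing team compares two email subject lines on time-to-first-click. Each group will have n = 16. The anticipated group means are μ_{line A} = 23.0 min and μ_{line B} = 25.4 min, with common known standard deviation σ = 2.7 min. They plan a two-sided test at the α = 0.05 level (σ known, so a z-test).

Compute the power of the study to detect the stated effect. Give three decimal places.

Power ≈ 0.710

Standardized effect: d = |μ_{line A} − μ_{line B}| / σ = |23.0 − 25.4| / 2.7 = 0.8889
Noncentrality parameter: δ = d·√(n/2) = 0.8889 × √(16/2) = 2.5142
Critical value for a two-sided test at α = 0.05: z_{α/2} = 1.960.
Power = Φ(δ − 1.960) + Φ(−δ − 1.960) = Φ(0.554) + Φ(-4.474) = 0.7103 + 0.0000 = 0.7103.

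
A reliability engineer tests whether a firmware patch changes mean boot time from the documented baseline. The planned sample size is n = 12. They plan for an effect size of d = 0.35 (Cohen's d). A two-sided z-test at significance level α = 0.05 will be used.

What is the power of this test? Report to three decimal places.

Power ≈ 0.228

Noncentrality parameter: δ = d·√n = 0.35 × √12 = 1.2124
Two-sided α = 0.05 → critical value z_{0.025} = 1.960.
Power = Φ(δ − 1.960) + Φ(−δ − 1.960) = Φ(-0.748) + Φ(-3.172) = 0.2274 + 0.0008 = 0.2281.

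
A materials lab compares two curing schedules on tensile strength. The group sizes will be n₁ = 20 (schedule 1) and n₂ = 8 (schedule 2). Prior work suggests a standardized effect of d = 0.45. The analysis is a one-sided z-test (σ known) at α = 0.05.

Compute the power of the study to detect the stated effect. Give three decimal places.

Noncentrality parameter: δ = d / √(1/n₁ + 1/n₂) = 0.45 / √(1/20 + 1/8) = 1.0757
One-sided α = 0.05 → critical value z_{0.05} = 1.645.
Power = Φ(δ − 1.645) = Φ(-0.569) = 0.2846.

Power ≈ 0.285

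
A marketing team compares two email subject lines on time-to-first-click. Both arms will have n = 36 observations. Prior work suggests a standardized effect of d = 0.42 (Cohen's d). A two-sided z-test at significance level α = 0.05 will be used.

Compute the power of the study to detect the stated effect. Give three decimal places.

Power ≈ 0.429

Noncentrality parameter: δ = d·√(n/2) = 0.42 × √(36/2) = 1.7819
Critical value for a two-sided test at α = 0.05: z_{α/2} = 1.960.
Power = Φ(δ − 1.960) + Φ(−δ − 1.960) = Φ(-0.178) + Φ(-3.742) = 0.4293 + 0.0001 = 0.4294.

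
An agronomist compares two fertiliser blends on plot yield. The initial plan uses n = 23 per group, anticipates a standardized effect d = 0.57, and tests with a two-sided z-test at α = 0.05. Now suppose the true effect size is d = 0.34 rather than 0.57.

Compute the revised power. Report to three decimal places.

With d = 0.34: δ = d·√(n/2) = 0.34 × √(23/2) = 1.1530. Critical value z_{0.025} = 1.960.
Revised power = Φ(δ − 1.960) + Φ(−δ − 1.960) = Φ(-0.807) + Φ(-3.113) = 0.2098 + 0.0009 = 0.2108.

Power ≈ 0.211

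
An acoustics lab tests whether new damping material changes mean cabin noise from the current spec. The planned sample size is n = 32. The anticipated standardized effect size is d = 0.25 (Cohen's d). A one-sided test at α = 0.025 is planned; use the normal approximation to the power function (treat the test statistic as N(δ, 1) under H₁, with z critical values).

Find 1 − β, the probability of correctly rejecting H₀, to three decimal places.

Noncentrality parameter: δ = d·√n = 0.25 × √32 = 1.4142
Critical value for a one-sided test at α = 0.025: z_α = 1.960.
Power = P(Z > 1.960 − δ) = Φ(-0.546) = 0.2926.

Power ≈ 0.293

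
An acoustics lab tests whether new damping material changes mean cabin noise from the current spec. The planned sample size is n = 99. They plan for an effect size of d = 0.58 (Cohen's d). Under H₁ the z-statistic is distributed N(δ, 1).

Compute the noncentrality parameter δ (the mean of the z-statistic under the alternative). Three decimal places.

The noncentrality parameter scales effect size by the design's sample-size factor: δ = d·√n = 0.58 × √99 = 5.7709

δ ≈ 5.771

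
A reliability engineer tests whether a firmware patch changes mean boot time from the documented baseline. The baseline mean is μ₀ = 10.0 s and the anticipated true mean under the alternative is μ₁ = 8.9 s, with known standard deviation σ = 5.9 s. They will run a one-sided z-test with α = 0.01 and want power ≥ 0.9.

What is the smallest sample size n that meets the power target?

Standardized effect: d = |μ₁ − μ₀| / σ = |8.9 − 10.0| / 5.9 = 0.1864
Set Φ(δ − 2.326) = 0.9; then δ − 2.326 = Φ⁻¹(0.9) = 1.282, giving δ = 3.608.
δ = d·√n ⇒ n = (δ/d)² = (3.608 / 0.1864)² = 374.48.
Rounding up, n = 375.

n = 375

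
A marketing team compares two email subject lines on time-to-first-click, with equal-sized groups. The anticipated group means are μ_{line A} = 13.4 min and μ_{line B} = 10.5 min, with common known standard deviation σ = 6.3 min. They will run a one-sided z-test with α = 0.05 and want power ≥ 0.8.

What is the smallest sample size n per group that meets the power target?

n = 59 per group

Standardized effect: d = |μ_{line A} − μ_{line B}| / σ = |13.4 − 10.5| / 6.3 = 0.4603
For power 0.8 need Φ(δ − z_{0.05}) = 0.8, so δ = z_{0.05} + z_{0.20} = 1.645 + 0.842 = 2.486.
δ = d·√(n/2) ⇒ n = 2(δ/d)² = 2 × (2.486 / 0.4603)² = 58.36.
Rounding up, n = 59 per group.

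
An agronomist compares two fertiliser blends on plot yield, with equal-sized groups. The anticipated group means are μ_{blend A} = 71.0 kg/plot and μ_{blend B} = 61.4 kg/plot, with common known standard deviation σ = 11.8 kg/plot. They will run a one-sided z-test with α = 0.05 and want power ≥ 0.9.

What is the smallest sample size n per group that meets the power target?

n = 26 per group

Standardized effect: d = |μ_{blend A} − μ_{blend B}| / σ = |71.0 − 61.4| / 11.8 = 0.8136
For power 0.9 need Φ(δ − z_{0.05}) = 0.9, so δ = z_{0.05} + z_{0.10} = 1.645 + 1.282 = 2.926.
δ = d·√(n/2) ⇒ n = 2(δ/d)² = 2 × (2.926 / 0.8136)² = 25.88.
Rounding up, n = 26 per group.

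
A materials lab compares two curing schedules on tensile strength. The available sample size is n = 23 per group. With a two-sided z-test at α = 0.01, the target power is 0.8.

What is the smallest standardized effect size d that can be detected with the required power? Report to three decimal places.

d ≈ 1.008

Required noncentrality: δ = z_{0.005} + z_{0.20} = 2.576 + 0.842 = 3.417.
(Lower-tail contribution to power is negligible for δ > 0.)
δ = d·√(n/2) ⇒ d = δ/√(n/2) = 3.417/√(23/2) = 1.0078.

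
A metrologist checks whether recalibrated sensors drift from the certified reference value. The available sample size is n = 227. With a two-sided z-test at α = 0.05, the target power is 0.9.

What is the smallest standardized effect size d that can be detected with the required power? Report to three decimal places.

Need Φ(δ − 1.960) = 0.9, so δ = 1.960 + 1.282 = 3.242.
(Lower-tail contribution to power is negligible for δ > 0.)
δ = d·√n ⇒ d = δ/√n = 3.242/√227 = 0.2151.

d ≈ 0.215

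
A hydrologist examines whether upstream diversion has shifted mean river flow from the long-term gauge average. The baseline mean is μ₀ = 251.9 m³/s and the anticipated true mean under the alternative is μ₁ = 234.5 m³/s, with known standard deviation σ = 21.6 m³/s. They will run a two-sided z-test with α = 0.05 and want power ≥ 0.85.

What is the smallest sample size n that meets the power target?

Standardized effect: d = |μ₁ − μ₀| / σ = |234.5 − 251.9| / 21.6 = 0.8056
For power 0.85 need Φ(δ − z_{0.025}) = 0.85, so δ = z_{0.025} + z_{0.15} = 1.960 + 1.036 = 2.996.
(For δ > 0 the lower-tail rejection region contributes negligibly to power, so the one-term inversion is standard.)
δ = d·√n ⇒ n = (δ/d)² = (2.996 / 0.8056)² = 13.84.
Rounding up, n = 14.

n = 14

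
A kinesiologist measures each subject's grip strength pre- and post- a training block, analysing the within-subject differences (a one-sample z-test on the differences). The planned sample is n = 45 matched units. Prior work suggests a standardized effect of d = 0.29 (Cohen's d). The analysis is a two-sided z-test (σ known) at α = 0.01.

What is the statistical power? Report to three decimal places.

Noncentrality parameter: δ = d·√n = 0.29 × √45 = 1.9454
Critical value for a two-sided test at α = 0.01: z_{α/2} = 2.576.
Power = Φ(δ − 2.576) + Φ(−δ − 2.576) = Φ(-0.630) + Φ(-4.521) = 0.2642 + 0.0000 = 0.2642.

Power ≈ 0.264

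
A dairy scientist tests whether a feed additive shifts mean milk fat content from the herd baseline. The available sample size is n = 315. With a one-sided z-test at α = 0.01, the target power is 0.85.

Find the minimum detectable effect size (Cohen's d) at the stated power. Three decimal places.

d ≈ 0.189

Need Φ(δ − 2.326) = 0.85, so δ = 2.326 + 1.036 = 3.363.
δ = d·√n ⇒ d = δ/√n = 3.363/√315 = 0.1895.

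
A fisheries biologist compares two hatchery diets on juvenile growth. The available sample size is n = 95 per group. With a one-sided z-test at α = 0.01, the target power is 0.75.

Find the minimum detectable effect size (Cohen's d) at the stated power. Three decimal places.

Need Φ(δ − 2.326) = 0.75, so δ = 2.326 + 0.674 = 3.001.
δ = d·√(n/2) ⇒ d = δ/√(n/2) = 3.001/√(95/2) = 0.4354.

d ≈ 0.435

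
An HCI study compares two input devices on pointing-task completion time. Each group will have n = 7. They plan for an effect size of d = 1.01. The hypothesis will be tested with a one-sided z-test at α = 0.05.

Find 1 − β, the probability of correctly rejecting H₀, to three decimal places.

Noncentrality parameter: δ = d·√(n/2) = 1.01 × √(7/2) = 1.8895
One-sided α = 0.05 → critical value z_{0.05} = 1.645.
Power = P(Z > 1.645 − δ) = Φ(0.245) = 0.5966.

Power ≈ 0.597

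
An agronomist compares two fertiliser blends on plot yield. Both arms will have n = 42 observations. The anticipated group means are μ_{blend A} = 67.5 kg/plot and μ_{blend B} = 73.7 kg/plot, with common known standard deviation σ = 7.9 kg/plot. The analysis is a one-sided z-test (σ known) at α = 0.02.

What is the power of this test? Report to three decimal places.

Standardized effect: d = |μ_{blend A} − μ_{blend B}| / σ = |67.5 − 73.7| / 7.9 = 0.7848
Noncentrality parameter: δ = d·√(n/2) = 0.7848 × √(42/2) = 3.5965
One-sided α = 0.02 → critical value z_{0.02} = 2.054.
Power = Φ(δ − 2.054) = Φ(1.543) = 0.9385.

Power ≈ 0.939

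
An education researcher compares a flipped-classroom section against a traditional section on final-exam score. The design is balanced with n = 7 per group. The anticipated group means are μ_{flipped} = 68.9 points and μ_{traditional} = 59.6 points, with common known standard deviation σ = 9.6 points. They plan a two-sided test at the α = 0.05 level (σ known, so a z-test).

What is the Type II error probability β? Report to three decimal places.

β ≈ 0.559

Standardized effect: d = |μ_{flipped} − μ_{traditional}| / σ = |68.9 − 59.6| / 9.6 = 0.9688
Noncentrality parameter: λ = d·√(n/2) = 0.9688 × √(7/2) = 1.8124
Critical value for a two-sided test at α = 0.05: z_{α/2} = 1.960.
Power = Φ(λ − 1.960) + Φ(−λ − 1.960) = Φ(-0.148) + Φ(-3.772) = 0.4413 + 0.0001 = 0.4414.
Type II error: β = 1 − power = 1 − 0.4414 = 0.5586.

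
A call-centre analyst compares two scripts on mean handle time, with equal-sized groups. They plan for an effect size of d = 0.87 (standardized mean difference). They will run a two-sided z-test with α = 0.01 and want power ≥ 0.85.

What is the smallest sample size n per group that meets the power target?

For power 0.85 need Φ(δ − z_{0.005}) = 0.85, so δ = z_{0.005} + z_{0.15} = 2.576 + 1.036 = 3.612.
(The Φ(−δ − z_{α/2}) term is vanishingly small for δ > 0 and is dropped in the standard sample-size formula.)
δ = d·√(n/2) ⇒ n = 2(δ/d)² = 2 × (3.612 / 0.87)² = 34.48.
Rounding up, n = 35 per group.

n = 35 per group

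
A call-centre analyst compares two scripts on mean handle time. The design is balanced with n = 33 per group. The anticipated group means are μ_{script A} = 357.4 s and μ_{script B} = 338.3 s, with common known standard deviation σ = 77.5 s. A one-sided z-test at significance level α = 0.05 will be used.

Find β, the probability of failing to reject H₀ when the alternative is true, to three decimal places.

β ≈ 0.740

Standardized effect: d = |μ_{script A} − μ_{script B}| / σ = |357.4 − 338.3| / 77.5 = 0.2465
Noncentrality parameter: λ = d·√(n/2) = 0.2465 × √(33/2) = 1.0011
Critical value for a one-sided test at α = 0.05: z_α = 1.645.
Power = Φ(λ − 1.645) = Φ(-0.644) = 0.2599.
Type II error: β = 1 − power = 1 − 0.2599 = 0.7401.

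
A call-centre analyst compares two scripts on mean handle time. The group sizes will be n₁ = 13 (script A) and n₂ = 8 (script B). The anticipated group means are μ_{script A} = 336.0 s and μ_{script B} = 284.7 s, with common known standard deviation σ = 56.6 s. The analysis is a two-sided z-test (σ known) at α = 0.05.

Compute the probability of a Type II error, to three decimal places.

β ≈ 0.477

Standardized effect: d = |μ_{script A} − μ_{script B}| / σ = |336.0 − 284.7| / 56.6 = 0.9064
Noncentrality parameter: δ = d / √(1/n₁ + 1/n₂) = 0.9064 / √(1/13 + 1/8) = 2.0170
Critical value for a two-sided test at α = 0.05: z_{α/2} = 1.960.
Power = Φ(δ − 1.960) + Φ(−δ − 1.960) = Φ(0.057) + Φ(-3.977) = 0.5227 + 0.0000 = 0.5228.
Type II error: β = 1 − power = 1 − 0.5228 = 0.4772.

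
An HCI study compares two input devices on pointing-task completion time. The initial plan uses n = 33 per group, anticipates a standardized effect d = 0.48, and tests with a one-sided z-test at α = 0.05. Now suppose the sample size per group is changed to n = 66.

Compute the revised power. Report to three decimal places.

With n = 66 per group: δ = d·√(n/2) = 0.48 × √(66/2) = 2.7574. Critical value z_{0.05} = 1.645.
Revised power = P(Z > 1.645 − δ) = Φ(1.113) = 0.8670.

Power ≈ 0.867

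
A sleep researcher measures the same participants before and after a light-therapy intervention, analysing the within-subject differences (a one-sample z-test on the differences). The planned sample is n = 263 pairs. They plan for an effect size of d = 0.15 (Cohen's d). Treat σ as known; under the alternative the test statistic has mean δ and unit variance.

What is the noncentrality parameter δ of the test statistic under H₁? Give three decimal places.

δ ≈ 2.433

δ = d·√n = 0.15 × √263 = 2.4326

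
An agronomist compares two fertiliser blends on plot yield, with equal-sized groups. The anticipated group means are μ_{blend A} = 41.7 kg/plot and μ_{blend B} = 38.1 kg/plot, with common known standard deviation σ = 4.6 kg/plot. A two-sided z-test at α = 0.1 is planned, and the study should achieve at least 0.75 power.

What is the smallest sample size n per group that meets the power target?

Standardized effect: d = |μ_{blend A} − μ_{blend B}| / σ = |41.7 − 38.1| / 4.6 = 0.7826
Set Φ(δ − 1.645) = 0.75; then δ − 1.645 = Φ⁻¹(0.75) = 0.674, giving δ = 2.319.
(Ignoring the negligible lower-tail rejection probability gives the usual closed-form inversion.)
δ = d·√(n/2) ⇒ n = 2(δ/d)² = 2 × (2.319 / 0.7826)² = 17.57.
Round up to the next whole unit.

n = 18 per group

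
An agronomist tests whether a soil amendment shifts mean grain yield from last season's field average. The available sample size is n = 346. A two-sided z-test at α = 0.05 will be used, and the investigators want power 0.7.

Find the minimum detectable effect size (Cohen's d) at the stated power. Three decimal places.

Need Φ(δ − 1.960) = 0.7, so δ = 1.960 + 0.524 = 2.484.
(Lower-tail contribution to power is negligible for δ > 0.)
δ = d·√n ⇒ d = δ/√n = 2.484/√346 = 0.1336.

d ≈ 0.134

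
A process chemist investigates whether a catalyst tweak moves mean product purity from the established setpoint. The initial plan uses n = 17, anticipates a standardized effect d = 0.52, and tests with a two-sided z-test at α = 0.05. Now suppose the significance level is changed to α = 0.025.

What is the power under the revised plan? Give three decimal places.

δ = d·√n = 0.52 × √17 = 2.1440 (unchanged). New critical value: z_{0.0125} = 2.241.
Revised power = Φ(δ − 2.241) + Φ(−δ − 2.241) = Φ(-0.097) + Φ(-4.385) = 0.4612 + 0.0000 = 0.4612.

Power ≈ 0.461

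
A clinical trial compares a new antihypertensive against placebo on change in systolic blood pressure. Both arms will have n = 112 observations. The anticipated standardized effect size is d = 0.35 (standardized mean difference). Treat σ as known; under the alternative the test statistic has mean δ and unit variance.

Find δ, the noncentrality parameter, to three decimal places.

δ ≈ 2.619

δ = d·√(n/2) = 0.35 × √(112/2) = 2.6192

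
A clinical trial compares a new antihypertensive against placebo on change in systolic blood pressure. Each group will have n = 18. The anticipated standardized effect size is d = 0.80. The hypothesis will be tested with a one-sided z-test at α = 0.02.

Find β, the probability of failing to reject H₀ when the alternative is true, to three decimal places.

β ≈ 0.365

Noncentrality parameter: δ = d·√(n/2) = 0.80 × √(18/2) = 2.4000
Critical value for a one-sided test at α = 0.02: z_α = 2.054.
Power = P(Z > 2.054 − δ) = Φ(0.346) = 0.6354.
Type II error: β = 1 − power = 1 − 0.6354 = 0.3646.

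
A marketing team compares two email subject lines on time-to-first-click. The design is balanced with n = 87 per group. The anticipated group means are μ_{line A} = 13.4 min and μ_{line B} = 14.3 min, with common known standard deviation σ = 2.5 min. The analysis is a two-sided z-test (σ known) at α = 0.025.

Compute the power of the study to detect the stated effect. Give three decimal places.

Power ≈ 0.553

Standardized effect: d = |μ_{line A} − μ_{line B}| / σ = |13.4 − 14.3| / 2.5 = 0.3600
Noncentrality parameter: δ = d·√(n/2) = 0.3600 × √(87/2) = 2.3744
Critical value for a two-sided test at α = 0.025: z_{α/2} = 2.241.
Power = Φ(δ − 2.241) + Φ(−δ − 2.241) = Φ(0.133) + Φ(-4.616) = 0.5529 + 0.0000 = 0.5529.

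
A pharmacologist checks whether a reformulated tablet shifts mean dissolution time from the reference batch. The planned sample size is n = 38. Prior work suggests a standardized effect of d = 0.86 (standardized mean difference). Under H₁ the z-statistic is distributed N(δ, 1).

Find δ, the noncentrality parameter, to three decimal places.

δ ≈ 5.301

The noncentrality parameter scales effect size by the design's sample-size factor: δ = d·√n = 0.86 × √38 = 5.3014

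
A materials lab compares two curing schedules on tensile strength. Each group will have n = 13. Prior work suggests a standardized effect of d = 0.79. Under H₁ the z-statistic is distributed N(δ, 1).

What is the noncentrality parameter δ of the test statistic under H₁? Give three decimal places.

δ = d·√(n/2) = 0.79 × √(13/2) = 2.0141

δ ≈ 2.014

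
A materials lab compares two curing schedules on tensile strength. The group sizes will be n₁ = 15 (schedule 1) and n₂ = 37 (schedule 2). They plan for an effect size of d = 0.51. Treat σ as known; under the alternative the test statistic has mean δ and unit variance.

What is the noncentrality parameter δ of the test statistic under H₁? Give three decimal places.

δ = d / √(1/n₁ + 1/n₂) = 0.51 / √(1/15 + 1/37) = 1.6662

δ ≈ 1.666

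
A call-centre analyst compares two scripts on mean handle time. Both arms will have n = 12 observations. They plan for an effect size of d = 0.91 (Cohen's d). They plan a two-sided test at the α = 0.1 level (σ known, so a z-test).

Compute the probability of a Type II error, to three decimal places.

Noncentrality parameter: δ = d·√(n/2) = 0.91 × √(12/2) = 2.2290
Two-sided α = 0.1 → critical value z_{0.05} = 1.645.
Power = Φ(δ − 1.645) + Φ(−δ − 1.645) = Φ(0.584) + Φ(-3.874) = 0.7205 + 0.0001 = 0.7205.
Type II error: β = 1 − power = 1 − 0.7205 = 0.2795.

β ≈ 0.279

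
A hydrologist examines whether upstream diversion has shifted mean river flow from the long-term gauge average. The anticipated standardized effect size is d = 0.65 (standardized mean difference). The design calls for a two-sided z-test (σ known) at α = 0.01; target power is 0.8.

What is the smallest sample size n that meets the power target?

Set Φ(δ − 2.576) = 0.8; then δ − 2.576 = Φ⁻¹(0.8) = 0.842, giving δ = 3.417.
(For δ > 0 the lower-tail rejection region contributes negligibly to power, so the one-term inversion is standard.)
δ = d·√n ⇒ n = (δ/d)² = (3.417 / 0.65)² = 27.64.
Rounding up, n = 28.

n = 28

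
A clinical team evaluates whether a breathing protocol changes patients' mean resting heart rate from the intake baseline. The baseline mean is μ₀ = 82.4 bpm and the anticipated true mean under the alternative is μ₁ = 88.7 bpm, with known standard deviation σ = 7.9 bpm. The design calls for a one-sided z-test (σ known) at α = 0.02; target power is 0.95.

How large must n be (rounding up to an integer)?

Standardized effect: d = |μ₁ − μ₀| / σ = |88.7 − 82.4| / 7.9 = 0.7975
Set Φ(δ − 2.054) = 0.95; then δ − 2.054 = Φ⁻¹(0.95) = 1.645, giving δ = 3.699.
δ = d·√n ⇒ n = (δ/d)² = (3.699 / 0.7975)² = 21.51.
Round up to the next whole unit.

n = 22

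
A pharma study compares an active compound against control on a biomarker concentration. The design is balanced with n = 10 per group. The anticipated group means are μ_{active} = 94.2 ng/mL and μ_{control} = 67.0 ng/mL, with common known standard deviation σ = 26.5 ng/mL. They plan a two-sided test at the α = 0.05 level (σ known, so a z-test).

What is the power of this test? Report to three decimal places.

Standardized effect: d = |μ_{active} − μ_{control}| / σ = |94.2 − 67.0| / 26.5 = 1.0264
Noncentrality parameter: λ = d·√(n/2) = 1.0264 × √(10/2) = 2.2951
Critical value for a two-sided test at α = 0.05: z_{α/2} = 1.960.
Power = Φ(λ − 1.960) + Φ(−λ − 1.960) = Φ(0.335) + Φ(-4.255) = 0.6313 + 0.0000 = 0.6313.

Power ≈ 0.631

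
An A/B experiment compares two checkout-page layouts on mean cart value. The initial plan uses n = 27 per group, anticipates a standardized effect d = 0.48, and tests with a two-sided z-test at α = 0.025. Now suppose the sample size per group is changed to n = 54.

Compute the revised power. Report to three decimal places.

With n = 54 per group: δ = d·√(n/2) = 0.48 × √(54/2) = 2.4942. Critical value z_{0.0125} = 2.241.
Revised power = Φ(δ − 2.241) + Φ(−δ − 2.241) = Φ(0.253) + Φ(-4.736) = 0.5998 + 0.0000 = 0.5998.

Power ≈ 0.600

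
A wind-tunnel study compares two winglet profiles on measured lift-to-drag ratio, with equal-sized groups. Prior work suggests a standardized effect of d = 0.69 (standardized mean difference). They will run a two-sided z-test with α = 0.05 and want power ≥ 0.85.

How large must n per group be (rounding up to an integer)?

Set Φ(δ − 1.960) = 0.85; then δ − 1.960 = Φ⁻¹(0.85) = 1.036, giving δ = 2.996.
(Ignoring the negligible lower-tail rejection probability gives the usual closed-form inversion.)
δ = d·√(n/2) ⇒ n = 2(δ/d)² = 2 × (2.996 / 0.69)² = 37.72.
Rounding up, n = 38 per group.

n = 38 per group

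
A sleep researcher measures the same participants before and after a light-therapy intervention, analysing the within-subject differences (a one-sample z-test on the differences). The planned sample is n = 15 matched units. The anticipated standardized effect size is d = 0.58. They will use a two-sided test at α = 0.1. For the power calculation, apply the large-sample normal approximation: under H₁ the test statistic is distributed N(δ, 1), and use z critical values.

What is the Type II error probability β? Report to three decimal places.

β ≈ 0.274

Noncentrality parameter: δ = d·√n = 0.58 × √15 = 2.2463
Two-sided α = 0.1 → critical value z_{0.05} = 1.645.
Power = Φ(δ − 1.645) + Φ(−δ − 1.645) = Φ(0.601) + Φ(-3.891) = 0.7262 + 0.0000 = 0.7263.
Type II error: β = 1 − power = 1 − 0.7263 = 0.2737.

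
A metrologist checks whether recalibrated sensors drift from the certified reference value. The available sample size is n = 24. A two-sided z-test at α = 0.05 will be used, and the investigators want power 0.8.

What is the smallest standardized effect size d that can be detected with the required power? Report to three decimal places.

Required noncentrality: δ = z_{0.025} + z_{0.20} = 1.960 + 0.842 = 2.802.
(Lower-tail contribution to power is negligible for δ > 0.)
δ = d·√n ⇒ d = δ/√n = 2.802/√24 = 0.5719.

d ≈ 0.572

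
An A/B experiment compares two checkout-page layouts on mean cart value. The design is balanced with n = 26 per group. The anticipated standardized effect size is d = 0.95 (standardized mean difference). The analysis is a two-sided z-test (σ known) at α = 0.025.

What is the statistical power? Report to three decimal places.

Noncentrality parameter: δ = d·√(n/2) = 0.95 × √(26/2) = 3.4253
Critical value for a two-sided test at α = 0.025: z_{α/2} = 2.241.
Power = Φ(δ − 2.241) + Φ(−δ − 2.241) = Φ(1.184) + Φ(-5.667) = 0.8818 + 0.0000 = 0.8818.

Power ≈ 0.882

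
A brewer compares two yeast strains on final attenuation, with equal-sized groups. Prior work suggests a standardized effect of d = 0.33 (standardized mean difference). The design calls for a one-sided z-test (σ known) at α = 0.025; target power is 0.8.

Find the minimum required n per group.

Set Φ(δ − 1.960) = 0.8; then δ − 1.960 = Φ⁻¹(0.8) = 0.842, giving δ = 2.802.
δ = d·√(n/2) ⇒ n = 2(δ/d)² = 2 × (2.802 / 0.33)² = 144.15.
Rounding up, n = 145 per group.

n = 145 per group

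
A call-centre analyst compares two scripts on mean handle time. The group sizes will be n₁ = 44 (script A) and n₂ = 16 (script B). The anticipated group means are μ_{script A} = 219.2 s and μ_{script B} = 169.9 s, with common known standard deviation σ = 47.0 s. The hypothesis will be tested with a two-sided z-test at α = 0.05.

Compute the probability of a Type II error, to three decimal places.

Standardized effect: d = |μ_{script A} − μ_{script B}| / σ = |219.2 − 169.9| / 47.0 = 1.0489
Noncentrality parameter: δ = d / √(1/n₁ + 1/n₂) = 1.0489 / √(1/44 + 1/16) = 3.5930
Critical value for a two-sided test at α = 0.05: z_{α/2} = 1.960.
Power = Φ(δ − 1.960) + Φ(−δ − 1.960) = Φ(1.633) + Φ(-5.553) = 0.9488 + 0.0000 = 0.9488.
Type II error: β = 1 − power = 1 − 0.9488 = 0.0512.

β ≈ 0.051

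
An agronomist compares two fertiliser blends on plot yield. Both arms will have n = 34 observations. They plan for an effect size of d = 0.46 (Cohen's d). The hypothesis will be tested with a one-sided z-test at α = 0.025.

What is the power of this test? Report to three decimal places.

Noncentrality parameter: δ = d·√(n/2) = 0.46 × √(34/2) = 1.8966
Critical value for a one-sided test at α = 0.025: z_α = 1.960.
Power = Φ(δ − 1.960) = Φ(-0.063) = 0.4747.

Power ≈ 0.475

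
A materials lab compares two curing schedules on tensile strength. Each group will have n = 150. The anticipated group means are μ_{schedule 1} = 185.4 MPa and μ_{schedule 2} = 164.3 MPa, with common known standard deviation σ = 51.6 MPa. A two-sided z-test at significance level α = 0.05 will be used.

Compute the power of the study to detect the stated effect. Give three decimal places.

Standardized effect: d = |μ_{schedule 1} − μ_{schedule 2}| / σ = |185.4 − 164.3| / 51.6 = 0.4089
Noncentrality parameter: δ = d·√(n/2) = 0.4089 × √(150/2) = 3.5413
Critical value for a two-sided test at α = 0.05: z_{α/2} = 1.960.
Power = Φ(δ − 1.960) + Φ(−δ − 1.960) = Φ(1.581) + Φ(-5.501) = 0.9431 + 0.0000 = 0.9431.

Power ≈ 0.943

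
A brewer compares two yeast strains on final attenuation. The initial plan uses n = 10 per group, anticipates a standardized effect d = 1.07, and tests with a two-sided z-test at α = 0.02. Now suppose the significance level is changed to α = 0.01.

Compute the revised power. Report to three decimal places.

δ = d·√(n/2) = 1.07 × √(10/2) = 2.3926 (unchanged). New critical value: z_{0.005} = 2.576.
Revised power = Φ(δ − 2.576) + Φ(−δ − 2.576) = Φ(-0.183) + Φ(-4.968) = 0.4273 + 0.0000 = 0.4273.

Power ≈ 0.427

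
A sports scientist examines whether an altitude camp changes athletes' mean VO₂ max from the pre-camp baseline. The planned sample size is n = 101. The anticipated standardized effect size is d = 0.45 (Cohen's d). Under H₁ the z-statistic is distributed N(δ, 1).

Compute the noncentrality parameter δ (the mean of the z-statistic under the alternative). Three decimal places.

δ ≈ 4.522

The noncentrality parameter scales effect size by the design's sample-size factor: δ = d·√n = 0.45 × √101 = 4.5224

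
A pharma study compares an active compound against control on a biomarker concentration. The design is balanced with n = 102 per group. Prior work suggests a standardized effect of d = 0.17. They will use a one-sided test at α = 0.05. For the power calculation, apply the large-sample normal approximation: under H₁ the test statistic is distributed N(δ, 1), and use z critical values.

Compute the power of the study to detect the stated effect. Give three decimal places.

Noncentrality parameter: δ = d·√(n/2) = 0.17 × √(102/2) = 1.2140
One-sided α = 0.05 → critical value z_{0.05} = 1.645.
Power = Φ(δ − 1.645) = Φ(-0.431) = 0.3333.

Power ≈ 0.333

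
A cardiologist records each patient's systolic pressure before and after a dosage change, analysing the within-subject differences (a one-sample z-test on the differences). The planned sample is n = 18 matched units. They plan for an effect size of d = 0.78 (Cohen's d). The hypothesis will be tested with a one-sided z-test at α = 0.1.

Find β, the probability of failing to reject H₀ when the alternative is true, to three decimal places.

β ≈ 0.021

Noncentrality parameter: δ = d·√n = 0.78 × √18 = 3.3093
One-sided α = 0.1 → critical value z_{0.1} = 1.282.
Power = P(Z > 1.282 − δ) = Φ(2.028) = 0.9787.
Type II error: β = 1 − power = 1 − 0.9787 = 0.0213.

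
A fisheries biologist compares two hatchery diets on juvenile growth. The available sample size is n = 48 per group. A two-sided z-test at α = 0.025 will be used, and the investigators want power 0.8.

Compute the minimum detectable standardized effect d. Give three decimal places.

Need Φ(δ − 2.241) = 0.8, so δ = 2.241 + 0.842 = 3.083.
(The second rejection-region term Φ(−δ − z_{α/2}) is negligible and dropped.)
δ = d·√(n/2) ⇒ d = δ/√(n/2) = 3.083/√(48/2) = 0.6293.

d ≈ 0.629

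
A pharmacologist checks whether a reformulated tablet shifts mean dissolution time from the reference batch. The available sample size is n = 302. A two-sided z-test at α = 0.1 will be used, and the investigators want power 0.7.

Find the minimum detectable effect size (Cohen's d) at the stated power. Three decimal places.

Required noncentrality: δ = z_{0.05} + z_{0.30} = 1.645 + 0.524 = 2.169.
(The second rejection-region term Φ(−δ − z_{α/2}) is negligible and dropped.)
δ = d·√n ⇒ d = δ/√n = 2.169/√302 = 0.1248.

d ≈ 0.125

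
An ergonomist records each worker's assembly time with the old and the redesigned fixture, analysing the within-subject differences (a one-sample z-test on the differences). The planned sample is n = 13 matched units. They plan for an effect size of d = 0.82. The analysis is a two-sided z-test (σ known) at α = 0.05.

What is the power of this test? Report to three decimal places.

Power ≈ 0.841

Noncentrality parameter: δ = d·√n = 0.82 × √13 = 2.9566
Critical value for a two-sided test at α = 0.05: z_{α/2} = 1.960.
Power = Φ(δ − 1.960) + Φ(−δ − 1.960) = Φ(0.997) + Φ(-4.917) = 0.8405 + 0.0000 = 0.8405.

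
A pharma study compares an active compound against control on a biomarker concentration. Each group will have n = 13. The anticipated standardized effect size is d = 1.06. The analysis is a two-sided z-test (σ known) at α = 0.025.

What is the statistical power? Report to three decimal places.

Power ≈ 0.678

Noncentrality parameter: δ = d·√(n/2) = 1.06 × √(13/2) = 2.7025
Critical value for a two-sided test at α = 0.025: z_{α/2} = 2.241.
Power = Φ(δ − 2.241) + Φ(−δ − 2.241) = Φ(0.461) + Φ(-4.944) = 0.6776 + 0.0000 = 0.6776.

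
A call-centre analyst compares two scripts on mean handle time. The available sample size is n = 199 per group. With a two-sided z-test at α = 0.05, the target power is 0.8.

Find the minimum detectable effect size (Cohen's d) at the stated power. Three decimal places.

Need Φ(δ − 1.960) = 0.8, so δ = 1.960 + 0.842 = 2.802.
(Lower-tail contribution to power is negligible for δ > 0.)
δ = d·√(n/2) ⇒ d = δ/√(n/2) = 2.802/√(199/2) = 0.2809.

d ≈ 0.281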